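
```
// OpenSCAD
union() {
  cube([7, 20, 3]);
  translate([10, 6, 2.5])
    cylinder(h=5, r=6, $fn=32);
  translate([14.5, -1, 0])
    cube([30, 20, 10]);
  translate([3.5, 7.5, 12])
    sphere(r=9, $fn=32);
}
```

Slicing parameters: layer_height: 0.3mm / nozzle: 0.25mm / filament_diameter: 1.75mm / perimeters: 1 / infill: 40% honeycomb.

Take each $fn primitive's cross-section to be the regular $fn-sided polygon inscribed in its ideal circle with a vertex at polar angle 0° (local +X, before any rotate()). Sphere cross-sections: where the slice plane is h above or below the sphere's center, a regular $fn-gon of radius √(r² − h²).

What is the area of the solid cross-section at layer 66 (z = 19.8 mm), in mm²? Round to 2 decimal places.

62.93 mm²

At z = 19.8 mm: the cube is not intersected at this z (z outside [0, 3]); the cylinder at (10, 6) is absent (z outside [2.5, 7.5]); the cube at (14.5, -1) is absent (z outside [0, 10]); the sphere at (3.5, 7.5): section is a regular 32-gon, circumradius = √(r²−h²) = √(9²−7.8²) = 4.490 (area = (32/2)·4.490²·sin(360°/32) = 62.93 mm²); Taking the union: only the r=9 sphere at (3.5, 7.5) is present, so the union is just that shape — area = 62.93 mm². Overall, the cross-section is a single solid region. Net area = 62.93 mm².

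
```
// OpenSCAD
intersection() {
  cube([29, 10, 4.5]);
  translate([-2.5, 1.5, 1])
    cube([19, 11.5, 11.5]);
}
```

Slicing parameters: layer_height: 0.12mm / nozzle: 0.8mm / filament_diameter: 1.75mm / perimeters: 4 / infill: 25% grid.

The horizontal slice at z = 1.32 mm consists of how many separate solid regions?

At z = 1.32 mm: the cube (footprint 29×10) is included at this height; the cube at (-2.5, 1.5) is present — its section is the full 19×11.5 rectangle; Keeping only the common overlap: the 19×11.5 cube at (-2.5, 1.5) partially overlaps the 29×10 cube; clipping to the common part keeps 140.25 mm² — 1 connected region. The result has 1 disconnected region.

1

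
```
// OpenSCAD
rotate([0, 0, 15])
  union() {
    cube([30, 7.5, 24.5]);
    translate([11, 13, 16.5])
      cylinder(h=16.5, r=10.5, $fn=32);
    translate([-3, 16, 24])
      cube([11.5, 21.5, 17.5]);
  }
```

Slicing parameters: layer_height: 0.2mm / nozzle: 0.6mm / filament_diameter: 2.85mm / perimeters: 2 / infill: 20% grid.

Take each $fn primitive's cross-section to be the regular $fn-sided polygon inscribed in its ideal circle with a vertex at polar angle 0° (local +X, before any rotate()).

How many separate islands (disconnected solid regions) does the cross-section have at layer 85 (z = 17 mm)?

1

At z = 17 mm: the 30×7.5 cube contributes its full rectangle; the r=10.5 cylinder at (11, 13) gives a regular 32-gon of circumradius 10.5 (constant along its height); the cube at (-3, 16) does not reach this height (z outside [24, 41.5]); Merging all regions: the regions partially overlap (shared area 62.50 mm²), so overlapping operands fuse into one piece — 1 connected region; (rotated 15° about Z; rotation is an isometry so areas/perimeters/island counts are preserved). Overall, the cross-section is a single solid region. Island count = 1.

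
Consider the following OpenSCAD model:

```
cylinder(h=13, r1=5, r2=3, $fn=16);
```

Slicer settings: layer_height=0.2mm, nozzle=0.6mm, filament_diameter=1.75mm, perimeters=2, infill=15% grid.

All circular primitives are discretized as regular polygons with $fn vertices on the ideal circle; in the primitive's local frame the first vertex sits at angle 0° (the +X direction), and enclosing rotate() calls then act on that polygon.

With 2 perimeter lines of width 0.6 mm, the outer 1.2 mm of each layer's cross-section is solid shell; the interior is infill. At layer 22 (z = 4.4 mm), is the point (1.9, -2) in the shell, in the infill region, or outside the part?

At z = 4.4 mm: the cone (r1=5→r2=3) has section circumradius 4.323 here — a regular 16-gon. Overall, the cross-section is a single solid region. The nearest boundary edge runs (1.65, -3.99)→(3.06, -3.06); distance from the point to it = 1.52 mm. The point is inside the cross-section and 1.52 mm from the nearest boundary — more than the 1.2 mm shell width (2 × 0.6), so it's in the infill interior.

infill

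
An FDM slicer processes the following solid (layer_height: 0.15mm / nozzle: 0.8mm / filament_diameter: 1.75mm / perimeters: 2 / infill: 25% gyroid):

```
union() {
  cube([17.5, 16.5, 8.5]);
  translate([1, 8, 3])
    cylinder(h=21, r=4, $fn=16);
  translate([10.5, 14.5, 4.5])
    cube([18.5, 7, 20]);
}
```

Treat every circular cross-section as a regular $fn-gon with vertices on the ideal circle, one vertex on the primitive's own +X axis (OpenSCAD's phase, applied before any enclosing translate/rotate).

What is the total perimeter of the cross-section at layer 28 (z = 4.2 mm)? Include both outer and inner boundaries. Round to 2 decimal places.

At z = 4.2 mm: the cube is present — its section is the full 17.5×16.5 rectangle (perimeter 68.00 mm); the r=4 cylinder at (1, 8) contributes a regular 16-gon of circumradius 4 (perimeter = 2·16·4.000·sin(180°/16) = 24.97 mm); the cube at (10.5, 14.5) is absent (z outside [4.5, 24.5]); Combining (union): the regions partially overlap (shared area 32.29 mm²), so the edge portions inside another operand are dropped and the merged outline is re-measured after clipping — boundary = 70.84 mm. Overall, the cross-section is a single solid region. Total boundary length (outer) = 70.84 mm.

70.84 mm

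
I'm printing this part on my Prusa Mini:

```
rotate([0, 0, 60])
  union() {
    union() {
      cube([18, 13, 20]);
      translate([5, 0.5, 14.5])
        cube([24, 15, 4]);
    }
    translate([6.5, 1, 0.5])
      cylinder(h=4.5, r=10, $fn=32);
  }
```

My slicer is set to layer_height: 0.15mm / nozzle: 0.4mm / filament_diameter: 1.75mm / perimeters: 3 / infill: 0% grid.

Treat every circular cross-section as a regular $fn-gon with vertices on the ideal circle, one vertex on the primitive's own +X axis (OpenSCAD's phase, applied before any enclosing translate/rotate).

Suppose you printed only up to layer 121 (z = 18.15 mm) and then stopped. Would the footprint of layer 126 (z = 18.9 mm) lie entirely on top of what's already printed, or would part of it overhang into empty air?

Compare the two slices. At z = 18.15: the cube is present — its section is the full 18×13 rectangle (area 234.00 mm²); the 24×15 cube at (5, 0.5) contributes its full rectangle (area 360.00 mm²); Taking the union: the regions partially overlap — summed areas 594.00 mm² minus the doubly-counted overlap 162.50 mm² gives 431.50 mm² — area = 431.50 mm²; the cylinder at (6.5, 1) is absent (z outside [0.5, 5]); Combining (union): only that combined region is present, so the union is just that shape — area = 431.50 mm²; (whole slice rotated 60° about Z — lengths, areas and connectivity unchanged). At z = 18.9: the 18×13 cube contributes its full rectangle (area 234.00 mm²); the cube at (5, 0.5) is not intersected at this z (z outside [14.5, 18.5]); Combining (union): only the 18×13 cube is present, so the union is just that shape — area = 234.00 mm²; the cylinder at (6.5, 1) does not reach this height (z outside [0.5, 5]); Combining (union): only that combined region is present, so the union is just that shape — area = 234.00 mm²; (whole slice rotated 60° about Z — lengths, areas and connectivity unchanged). Checking containment: the cross-section at z = 18.9 is a subset of the cross-section at z = 18.15.

entirely on top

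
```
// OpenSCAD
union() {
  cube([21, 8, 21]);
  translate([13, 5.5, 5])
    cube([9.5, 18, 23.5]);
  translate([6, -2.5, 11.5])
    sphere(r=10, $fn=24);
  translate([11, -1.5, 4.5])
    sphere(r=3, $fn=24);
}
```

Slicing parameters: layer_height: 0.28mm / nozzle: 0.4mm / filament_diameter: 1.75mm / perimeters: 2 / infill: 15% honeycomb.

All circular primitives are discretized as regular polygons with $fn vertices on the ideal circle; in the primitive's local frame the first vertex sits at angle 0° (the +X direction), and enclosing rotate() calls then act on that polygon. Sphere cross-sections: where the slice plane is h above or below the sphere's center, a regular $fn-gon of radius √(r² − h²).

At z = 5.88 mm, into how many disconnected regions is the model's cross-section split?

At z = 5.88 mm: the cube is present — its section is the full 21×8 rectangle; the cube at (13, 5.5) is present — its section is the full 9.5×18 rectangle; the r=10 sphere at (6, -2.5) contributes a regular 24-gon of circumradius √(10²−5.62²) = 8.271; the sphere at (11, -1.5): section is a regular 24-gon, circumradius = √(r²−h²) = √(3²−1.38²) = 2.664; Merging all regions: the regions partially overlap (shared area 104.45 mm²), so overlapping operands fuse into one piece — 1 connected region. The result has 1 disconnected region.

1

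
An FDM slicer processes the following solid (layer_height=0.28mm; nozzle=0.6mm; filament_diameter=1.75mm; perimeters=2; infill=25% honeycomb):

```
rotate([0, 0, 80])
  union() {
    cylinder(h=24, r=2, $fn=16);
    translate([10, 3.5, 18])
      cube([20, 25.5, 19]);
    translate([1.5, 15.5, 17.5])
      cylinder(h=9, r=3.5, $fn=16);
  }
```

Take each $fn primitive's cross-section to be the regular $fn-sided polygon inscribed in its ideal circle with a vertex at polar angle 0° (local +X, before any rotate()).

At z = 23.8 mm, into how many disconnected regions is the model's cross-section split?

3

At z = 23.8 mm: the cylinder: section is a regular 16-gon, circumradius r=2; the cube at (10, 3.5) (footprint 20×25.5) is included at this height; the r=3.5 cylinder at (1.5, 15.5) gives a regular 16-gon of circumradius 3.5 (constant along its height); Taking the union: the 3 present regions are separate (no shared area or edge), so areas and boundary lengths simply add and each stays a separate island — 3 connected regions; (whole slice rotated 80° about Z — lengths, areas and connectivity unchanged). The result has 3 disconnected regions.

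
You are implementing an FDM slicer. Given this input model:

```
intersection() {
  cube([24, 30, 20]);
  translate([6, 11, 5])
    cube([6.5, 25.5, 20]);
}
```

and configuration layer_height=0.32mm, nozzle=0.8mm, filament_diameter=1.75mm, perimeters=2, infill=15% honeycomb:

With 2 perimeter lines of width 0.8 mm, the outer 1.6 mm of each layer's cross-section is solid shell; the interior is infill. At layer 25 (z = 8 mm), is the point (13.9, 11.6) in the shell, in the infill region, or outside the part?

outside

At z = 8 mm: the cube is present — its section is the full 24×30 rectangle; the 6.5×25.5 cube at (6, 11) contributes its full rectangle; After intersecting: the 6.5×25.5 cube at (6, 11) partially overlaps the 24×30 cube; clipping to the common part keeps 123.50 mm² — 1 connected region. Overall, the cross-section is a single solid region. The nearest boundary edge runs (12.50, 30.00)→(12.50, 11.00); distance from the point to it = 1.40 mm. The point is not inside any of the regions above, so it lies outside the cross-section (1.40 mm from the nearest boundary).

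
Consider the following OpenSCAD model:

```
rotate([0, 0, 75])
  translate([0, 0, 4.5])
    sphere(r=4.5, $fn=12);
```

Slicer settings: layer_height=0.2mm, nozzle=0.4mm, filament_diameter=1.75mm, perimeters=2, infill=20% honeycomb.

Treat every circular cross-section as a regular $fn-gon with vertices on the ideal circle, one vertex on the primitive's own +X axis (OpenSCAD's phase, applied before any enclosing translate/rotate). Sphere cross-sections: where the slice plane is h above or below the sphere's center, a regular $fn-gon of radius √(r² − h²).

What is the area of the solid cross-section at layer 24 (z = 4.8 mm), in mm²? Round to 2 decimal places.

At z = 4.8 mm: the r=4.5 sphere contributes a regular 12-gon of circumradius √(4.5²−0.3²) = 4.490 (area = (12/2)·4.490²·sin(360°/12) = 60.48 mm²); (whole slice rotated 75° about Z — lengths, areas and connectivity unchanged). Overall, the cross-section is a single solid region. Net area = 60.48 mm².

60.48 mm²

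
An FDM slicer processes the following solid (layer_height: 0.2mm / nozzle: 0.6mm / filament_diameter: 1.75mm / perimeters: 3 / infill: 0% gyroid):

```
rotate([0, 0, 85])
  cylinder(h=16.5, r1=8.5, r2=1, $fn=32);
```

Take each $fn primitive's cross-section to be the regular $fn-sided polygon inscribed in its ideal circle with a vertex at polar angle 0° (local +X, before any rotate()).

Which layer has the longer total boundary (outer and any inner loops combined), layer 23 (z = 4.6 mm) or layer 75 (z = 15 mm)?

layer 23 (z = 4.6 mm)

Layer 23 (z = 4.6): the cone (r1=8.5→r2=1) has section circumradius 6.409 here — a regular 32-gon (perimeter = 2·32·6.409·sin(180°/32) = 40.20 mm); (whole slice rotated 85° about Z — lengths, areas and connectivity unchanged). So its perimeter = 40.20 mm. Layer 75 (z = 15): the cone (r1=8.5→r2=1) has section circumradius 1.682 here — a regular 32-gon (perimeter = 2·32·1.682·sin(180°/32) = 10.55 mm); (whole slice rotated 85° about Z — lengths, areas and connectivity unchanged). So its perimeter = 10.55 mm. Layer 23 is larger (40.20 vs 10.55 mm).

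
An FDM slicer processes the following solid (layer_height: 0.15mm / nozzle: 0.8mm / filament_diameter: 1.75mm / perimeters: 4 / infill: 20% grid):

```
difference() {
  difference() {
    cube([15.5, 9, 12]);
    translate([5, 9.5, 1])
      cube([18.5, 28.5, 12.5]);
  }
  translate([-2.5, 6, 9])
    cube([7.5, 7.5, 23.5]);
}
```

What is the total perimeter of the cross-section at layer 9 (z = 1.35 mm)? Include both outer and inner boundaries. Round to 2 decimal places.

49.00 mm

At z = 1.35 mm: the cube is present — its section is the full 15.5×9 rectangle (perimeter 49.00 mm); the cube at (5, 9.5) is present — its section is the full 18.5×28.5 rectangle (perimeter 94.00 mm); Taking the first minus the rest: starting from the 15.5×9 cube, the 18.5×28.5 cube at (5, 9.5) misses the remaining region (no effect) — boundary = 49.00 mm; the cube at (-2.5, 6) does not reach this height (z outside [9, 32.5]); Subtracting the remaining from the first: none of the subtracted shapes is present at this height, so the result so far is unchanged — boundary = 49.00 mm. Overall, the cross-section is a single solid region. Total boundary length (outer) = 49.00 mm.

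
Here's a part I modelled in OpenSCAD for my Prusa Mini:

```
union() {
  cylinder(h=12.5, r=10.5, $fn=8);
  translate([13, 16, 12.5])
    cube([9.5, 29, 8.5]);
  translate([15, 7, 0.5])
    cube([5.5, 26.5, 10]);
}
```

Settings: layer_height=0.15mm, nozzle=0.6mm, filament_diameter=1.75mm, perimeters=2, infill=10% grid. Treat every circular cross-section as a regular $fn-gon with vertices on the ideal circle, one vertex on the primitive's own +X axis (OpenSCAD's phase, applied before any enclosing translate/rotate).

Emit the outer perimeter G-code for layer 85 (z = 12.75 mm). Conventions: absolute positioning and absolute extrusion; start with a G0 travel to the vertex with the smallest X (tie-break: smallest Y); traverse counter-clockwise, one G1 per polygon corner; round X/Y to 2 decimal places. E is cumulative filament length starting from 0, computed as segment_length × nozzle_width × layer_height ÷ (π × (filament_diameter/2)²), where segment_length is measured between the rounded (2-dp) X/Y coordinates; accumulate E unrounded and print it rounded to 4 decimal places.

At z = 12.75 mm: the cylinder is not intersected at this z (z outside [0, 12.5]); the 9.5×29 cube at (13, 16) contributes its full rectangle; the cube at (15, 7) does not reach this height (z outside [0.5, 10.5]); Merging all regions: only the 9.5×29 cube at (13, 16) is present, so the union is just that shape — 1 connected region. The outline is a single polygon with 4 vertices. Extrusion per mm of travel: 0.6 × 0.15 / (π × 0.875²) = 0.037418. Accumulating E over each segment gives final E = 2.8812.

G0 X13.00 Y16.00 Z12.75
G1 X22.50 Y16.00 E0.3555
G1 X22.50 Y45.00 E1.4406
G1 X13.00 Y45.00 E1.7960
G1 X13.00 Y16.00 E2.8812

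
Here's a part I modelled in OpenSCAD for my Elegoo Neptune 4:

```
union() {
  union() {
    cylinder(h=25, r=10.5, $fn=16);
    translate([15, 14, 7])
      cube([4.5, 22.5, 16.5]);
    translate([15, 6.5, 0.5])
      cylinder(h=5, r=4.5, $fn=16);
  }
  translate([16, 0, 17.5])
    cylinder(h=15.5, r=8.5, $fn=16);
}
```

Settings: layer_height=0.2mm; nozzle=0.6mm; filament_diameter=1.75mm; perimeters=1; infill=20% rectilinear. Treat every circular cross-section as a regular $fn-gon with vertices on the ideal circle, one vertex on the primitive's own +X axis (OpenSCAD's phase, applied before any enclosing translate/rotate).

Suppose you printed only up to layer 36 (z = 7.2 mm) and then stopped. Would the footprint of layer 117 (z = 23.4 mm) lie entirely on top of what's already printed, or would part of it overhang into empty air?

Compare the two slices. At z = 7.2: the r=10.5 cylinder contributes a regular 16-gon of circumradius 10.5 (area = (16/2)·10.500²·sin(360°/16) = 337.53 mm²); the cube at (15, 14) is present — its section is the full 4.5×22.5 rectangle (area 101.25 mm²); the cylinder at (15, 6.5) is not intersected at this z (z outside [0.5, 5.5]); Taking the union: the 2 present regions are separate (no shared area or edge), so areas and boundary lengths simply add and each stays a separate island — area = 438.78 mm²; the cylinder at (16, 0) is not intersected at this z (z outside [17.5, 33]); Combining (union): only that combined region is present, so the union is just that shape — area = 438.78 mm². At z = 23.4: the cylinder: section is a regular 16-gon, circumradius r=10.5 (area = (16/2)·10.500²·sin(360°/16) = 337.53 mm²); the cube at (15, 14) is present — its section is the full 4.5×22.5 rectangle (area 101.25 mm²); the cylinder at (15, 6.5) is not intersected at this z (z outside [0.5, 5.5]); Combining (union): the 2 present regions are separate (no shared area or edge), so areas and boundary lengths simply add and each stays a separate island — area = 438.78 mm²; the cylinder at (16, 0): section is a regular 16-gon, circumradius r=8.5 (area = (16/2)·8.500²·sin(360°/16) = 221.19 mm²); Merging all regions: the regions partially overlap — summed areas 659.97 mm² minus the doubly-counted overlap 18.22 mm² gives 641.74 mm² — area = 641.74 mm². Checking containment: at z = 23.4 the cross-section extends beyond the z = 7.2 cross-section by about 202.97 mm².

part overhangs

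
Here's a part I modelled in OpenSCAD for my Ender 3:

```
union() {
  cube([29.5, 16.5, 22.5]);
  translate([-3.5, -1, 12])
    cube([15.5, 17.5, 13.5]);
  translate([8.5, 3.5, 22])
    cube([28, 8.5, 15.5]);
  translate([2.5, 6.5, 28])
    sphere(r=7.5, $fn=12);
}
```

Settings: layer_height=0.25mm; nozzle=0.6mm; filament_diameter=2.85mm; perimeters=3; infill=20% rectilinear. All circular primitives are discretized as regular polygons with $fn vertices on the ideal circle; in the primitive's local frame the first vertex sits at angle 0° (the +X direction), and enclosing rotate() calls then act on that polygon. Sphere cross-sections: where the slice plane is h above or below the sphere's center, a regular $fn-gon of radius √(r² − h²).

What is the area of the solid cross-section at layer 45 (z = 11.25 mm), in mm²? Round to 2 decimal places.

486.75 mm²

At z = 11.25 mm: the cube (footprint 29.5×16.5) is included at this height (area 486.75 mm²); the cube at (-3.5, -1) is not intersected at this z (z outside [12, 25.5]); the cube at (8.5, 3.5) is absent (z outside [22, 37.5]); the sphere at (2.5, 6.5) is not intersected at this z (|z−center|=16.750 > r=7.5); Combining (union): only the 29.5×16.5 cube is present, so the union is just that shape — area = 486.75 mm². Overall, the cross-section is a single solid region. Net area = 486.75 mm².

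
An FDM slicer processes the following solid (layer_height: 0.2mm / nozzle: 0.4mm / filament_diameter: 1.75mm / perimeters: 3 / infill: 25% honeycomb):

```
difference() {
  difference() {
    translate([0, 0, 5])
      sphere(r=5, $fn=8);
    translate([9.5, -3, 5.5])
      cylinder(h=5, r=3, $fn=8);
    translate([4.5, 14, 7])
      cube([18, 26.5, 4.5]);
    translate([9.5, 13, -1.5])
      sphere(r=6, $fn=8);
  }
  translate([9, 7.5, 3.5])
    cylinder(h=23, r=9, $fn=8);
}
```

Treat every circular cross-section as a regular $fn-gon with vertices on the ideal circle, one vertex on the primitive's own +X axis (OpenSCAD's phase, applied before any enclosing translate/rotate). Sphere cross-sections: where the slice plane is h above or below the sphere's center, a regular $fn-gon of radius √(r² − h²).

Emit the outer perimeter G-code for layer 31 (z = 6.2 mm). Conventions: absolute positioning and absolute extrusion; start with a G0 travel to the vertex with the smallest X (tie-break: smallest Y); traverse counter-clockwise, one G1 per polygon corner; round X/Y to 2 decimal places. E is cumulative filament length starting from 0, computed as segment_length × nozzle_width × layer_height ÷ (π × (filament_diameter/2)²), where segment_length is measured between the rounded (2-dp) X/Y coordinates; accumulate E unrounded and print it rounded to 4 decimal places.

At z = 6.2 mm: the sphere: section is a regular 8-gon, circumradius = √(r²−h²) = √(5²−1.2²) = 4.854; the cylinder at (9.5, -3): section is a regular 8-gon, circumradius r=3; the cube at (4.5, 14) is not intersected at this z (z outside [7, 11.5]); the sphere at (9.5, 13) is absent (|z−center|=7.700 > r=6); After the difference (first − rest): starting from the r=5 sphere, the r=3 cylinder at (9.5, -3) misses the remaining region (no effect) — 1 connected region; the r=9 cylinder at (9, 7.5) contributes a regular 8-gon of circumradius 9; After the difference (first − rest): starting from the result so far, the r=9 cylinder at (9, 7.5) partially overlaps it — only the 5.54 mm² overlap (of its 229.10 mm²) is removed, clipping the outline — 1 connected region. The outline is a single polygon with 10 vertices. Extrusion per mm of travel: 0.4 × 0.2 / (π × 0.875²) = 0.033260. Accumulating E over each segment gives final E = 0.9878.

G0 X-4.85 Y0.00 Z6.20
G1 X-3.43 Y-3.43 E0.1235
G1 X0.00 Y-4.85 E0.2469
G1 X3.43 Y-3.43 E0.3704
G1 X4.85 Y0.00 E0.4939
G1 X4.75 Y0.26 E0.5032
G1 X2.64 Y1.14 E0.5792
G1 X1.32 Y4.31 E0.6934
G1 X0.00 Y4.85 E0.7408
G1 X-3.43 Y3.43 E0.8643
G1 X-4.85 Y0.00 E0.9878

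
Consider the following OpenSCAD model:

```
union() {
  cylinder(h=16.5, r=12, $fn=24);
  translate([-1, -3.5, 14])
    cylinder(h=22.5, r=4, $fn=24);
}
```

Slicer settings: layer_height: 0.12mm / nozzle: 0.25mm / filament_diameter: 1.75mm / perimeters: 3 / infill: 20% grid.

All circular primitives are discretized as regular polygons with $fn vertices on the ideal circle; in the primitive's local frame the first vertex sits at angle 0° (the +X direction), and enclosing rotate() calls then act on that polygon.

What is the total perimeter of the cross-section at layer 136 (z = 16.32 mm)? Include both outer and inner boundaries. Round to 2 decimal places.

At z = 16.32 mm: the cylinder: section is a regular 24-gon, circumradius r=12 (perimeter = 2·24·12.000·sin(180°/24) = 75.18 mm); the cylinder at (-1, -3.5): section is a regular 24-gon, circumradius r=4 (perimeter = 2·24·4.000·sin(180°/24) = 25.06 mm); Merging all regions: the r=4 cylinder at (-1, -3.5) lies entirely inside the r=12 cylinder, so the union is just the r=12 cylinder — boundary = 75.18 mm. Overall, the cross-section is a single solid region. Total boundary length (outer) = 75.18 mm.

75.18 mm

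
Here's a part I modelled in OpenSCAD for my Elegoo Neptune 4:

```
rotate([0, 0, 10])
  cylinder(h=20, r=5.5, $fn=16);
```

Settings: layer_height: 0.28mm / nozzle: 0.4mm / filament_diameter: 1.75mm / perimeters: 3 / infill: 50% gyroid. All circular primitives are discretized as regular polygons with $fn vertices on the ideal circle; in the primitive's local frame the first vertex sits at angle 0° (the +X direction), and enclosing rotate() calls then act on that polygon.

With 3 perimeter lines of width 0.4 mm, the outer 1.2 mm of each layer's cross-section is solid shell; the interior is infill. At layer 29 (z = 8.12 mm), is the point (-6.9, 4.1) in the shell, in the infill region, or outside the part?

outside

At z = 8.12 mm: the r=5.5 cylinder gives a regular 16-gon of circumradius 5.5 (constant along its height); (rotated 10° about Z; rotation is an isometry so areas/perimeters/island counts are preserved). Overall, the cross-section is a single solid region. Undo the 10° rotation: the query point maps to (-6.083, 5.236) in the un-rotated model frame. The nearest boundary edge runs (-3.89, 3.89)→(-5.08, 2.10); distance from the point to it = 2.57 mm. The point is not inside any of the regions above, so it lies outside the cross-section (2.57 mm from the nearest boundary).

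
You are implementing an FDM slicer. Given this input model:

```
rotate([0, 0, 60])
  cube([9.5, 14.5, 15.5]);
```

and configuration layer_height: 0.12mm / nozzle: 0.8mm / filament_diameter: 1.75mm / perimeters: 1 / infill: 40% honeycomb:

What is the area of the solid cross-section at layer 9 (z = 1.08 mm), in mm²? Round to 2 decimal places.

At z = 1.08 mm: the cube (footprint 9.5×14.5) is included at this height (area 137.75 mm²); (whole slice rotated 60° about Z — lengths, areas and connectivity unchanged). Overall, the cross-section is a single solid region. Net area = 137.75 mm².

137.75 mm²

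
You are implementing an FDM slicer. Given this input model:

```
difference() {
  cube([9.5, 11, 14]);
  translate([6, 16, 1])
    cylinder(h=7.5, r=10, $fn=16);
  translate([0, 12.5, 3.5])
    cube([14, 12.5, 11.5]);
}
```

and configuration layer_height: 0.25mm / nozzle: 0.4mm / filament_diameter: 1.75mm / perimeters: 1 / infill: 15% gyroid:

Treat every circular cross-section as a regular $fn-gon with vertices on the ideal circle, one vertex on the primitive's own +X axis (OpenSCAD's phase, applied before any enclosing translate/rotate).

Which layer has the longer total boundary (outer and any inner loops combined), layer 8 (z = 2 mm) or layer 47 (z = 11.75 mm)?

layer 47 (z = 11.75 mm)

Layer 8 (z = 2): the 9.5×11 cube contributes its full rectangle (perimeter 41.00 mm); the cylinder at (6, 16): section is a regular 16-gon, circumradius r=10 (perimeter = 2·16·10.000·sin(180°/16) = 62.43 mm); the cube at (0, 12.5) does not reach this height (z outside [3.5, 15]); Taking the first minus the rest: starting from the 9.5×11 cube, the r=10 cylinder at (6, 16) partially overlaps it — only the 41.59 mm² overlap (of its 306.15 mm²) is removed, clipping the outline — boundary = 34.49 mm. So its perimeter = 34.49 mm. Layer 47 (z = 11.75): the cube (footprint 9.5×11) is included at this height (perimeter 41.00 mm); the cylinder at (6, 16) does not reach this height (z outside [1, 8.5]); the cube at (0, 12.5) (footprint 14×12.5) is included at this height (perimeter 53.00 mm); After the difference (first − rest): starting from the 9.5×11 cube, the 14×12.5 cube at (0, 12.5) misses the remaining region (no effect) — boundary = 41.00 mm. So its perimeter = 41.00 mm. Layer 47 is larger (41.00 vs 34.49 mm).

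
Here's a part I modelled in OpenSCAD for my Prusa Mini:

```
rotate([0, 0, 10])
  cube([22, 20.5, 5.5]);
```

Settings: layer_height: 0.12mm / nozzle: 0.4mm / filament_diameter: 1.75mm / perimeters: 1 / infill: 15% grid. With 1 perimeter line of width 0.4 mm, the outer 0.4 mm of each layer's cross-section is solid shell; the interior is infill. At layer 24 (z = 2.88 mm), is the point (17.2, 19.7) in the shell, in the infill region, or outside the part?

At z = 2.88 mm: the cube is present — its section is the full 22×20.5 rectangle; (whole slice rotated 10° about Z — lengths, areas and connectivity unchanged). Overall, the cross-section is a single solid region. Undo the 10° rotation: the query point maps to (20.360, 16.414) in the un-rotated model frame. The nearest boundary edge runs (22.00, 0.00)→(22.00, 20.50); distance from the point to it = 1.64 mm. The point is inside the cross-section and 1.64 mm from the nearest boundary — more than the 0.4 mm shell width (1 × 0.4), so it's in the infill interior.

infill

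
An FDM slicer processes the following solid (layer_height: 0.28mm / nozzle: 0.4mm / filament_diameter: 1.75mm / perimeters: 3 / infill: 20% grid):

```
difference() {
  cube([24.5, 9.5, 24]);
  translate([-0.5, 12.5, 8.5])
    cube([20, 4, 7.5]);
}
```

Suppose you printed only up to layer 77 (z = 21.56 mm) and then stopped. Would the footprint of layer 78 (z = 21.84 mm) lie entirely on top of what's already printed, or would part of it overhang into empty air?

Compare the two slices. At z = 21.56: the cube is present — its section is the full 24.5×9.5 rectangle (area 232.75 mm²); the cube at (-0.5, 12.5) is not intersected at this z (z outside [8.5, 16]); Taking the first minus the rest: none of the subtracted shapes is present at this height, so the 24.5×9.5 cube is unchanged — area = 232.75 mm². At z = 21.84: the cube (footprint 24.5×9.5) is included at this height (area 232.75 mm²); the cube at (-0.5, 12.5) is absent (z outside [8.5, 16]); Subtracting the remaining from the first: none of the subtracted shapes is present at this height, so the 24.5×9.5 cube is unchanged — area = 232.75 mm². Checking containment: the cross-section at z = 21.84 is a subset of the cross-section at z = 21.56.

entirely on top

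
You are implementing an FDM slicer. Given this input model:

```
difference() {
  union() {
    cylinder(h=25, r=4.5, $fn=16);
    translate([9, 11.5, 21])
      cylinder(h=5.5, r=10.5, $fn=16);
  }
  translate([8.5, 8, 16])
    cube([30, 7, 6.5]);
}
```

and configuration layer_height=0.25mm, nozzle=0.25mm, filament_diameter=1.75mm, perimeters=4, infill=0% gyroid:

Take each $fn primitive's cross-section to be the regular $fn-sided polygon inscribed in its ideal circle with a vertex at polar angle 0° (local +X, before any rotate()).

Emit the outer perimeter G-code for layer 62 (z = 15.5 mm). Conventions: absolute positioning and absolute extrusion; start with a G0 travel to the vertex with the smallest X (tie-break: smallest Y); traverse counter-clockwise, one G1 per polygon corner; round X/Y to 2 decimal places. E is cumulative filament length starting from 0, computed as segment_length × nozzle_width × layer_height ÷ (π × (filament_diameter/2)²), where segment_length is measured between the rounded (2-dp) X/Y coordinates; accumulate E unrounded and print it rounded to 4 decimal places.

At z = 15.5 mm: the cylinder: section is a regular 16-gon, circumradius r=4.5; the cylinder at (9, 11.5) does not reach this height (z outside [21, 26.5]); Merging all regions: only the r=4.5 cylinder is present, so the union is just that shape — 1 connected region; the cube at (8.5, 8) is not intersected at this z (z outside [16, 22.5]); After the difference (first − rest): none of the subtracted shapes is present at this height, so the result so far is unchanged — 1 connected region. The outline is a single polygon with 16 vertices. Extrusion per mm of travel: 0.25 × 0.25 / (π × 0.875²) = 0.025984. Accumulating E over each segment gives final E = 0.7300.

G0 X-4.50 Y0.00 Z15.50
G1 X-4.16 Y-1.72 E0.0456
G1 X-3.18 Y-3.18 E0.0912
G1 X-1.72 Y-4.16 E0.1369
G1 X0.00 Y-4.50 E0.1825
G1 X1.72 Y-4.16 E0.2281
G1 X3.18 Y-3.18 E0.2737
G1 X4.16 Y-1.72 E0.3194
G1 X4.50 Y0.00 E0.3650
G1 X4.16 Y1.72 E0.4106
G1 X3.18 Y3.18 E0.4562
G1 X1.72 Y4.16 E0.5019
G1 X0.00 Y4.50 E0.5475
G1 X-1.72 Y4.16 E0.5931
G1 X-3.18 Y3.18 E0.6387
G1 X-4.16 Y1.72 E0.6844
G1 X-4.50 Y0.00 E0.7300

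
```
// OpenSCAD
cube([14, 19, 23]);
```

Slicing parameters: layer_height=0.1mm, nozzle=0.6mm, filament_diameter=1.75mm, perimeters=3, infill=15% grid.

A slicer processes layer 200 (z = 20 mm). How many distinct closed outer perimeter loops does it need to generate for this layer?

1

At z = 20 mm: the cube is present — its section is the full 14×19 rectangle. The result has 1 disconnected region.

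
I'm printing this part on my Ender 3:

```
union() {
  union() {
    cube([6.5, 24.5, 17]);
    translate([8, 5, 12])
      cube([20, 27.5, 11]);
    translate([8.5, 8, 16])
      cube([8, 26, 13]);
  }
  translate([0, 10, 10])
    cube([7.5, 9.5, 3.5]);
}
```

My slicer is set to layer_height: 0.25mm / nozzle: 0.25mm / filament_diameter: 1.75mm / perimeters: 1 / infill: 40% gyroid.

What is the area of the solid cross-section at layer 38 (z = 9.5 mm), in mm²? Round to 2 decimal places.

At z = 9.5 mm: the cube is present — its section is the full 6.5×24.5 rectangle (area 159.25 mm²); the cube at (8, 5) is absent (z outside [12, 23]); the cube at (8.5, 8) is not intersected at this z (z outside [16, 29]); Merging all regions: only the 6.5×24.5 cube is present, so the union is just that shape — area = 159.25 mm²; the cube at (0, 10) does not reach this height (z outside [10, 13.5]); Merging all regions: only that combined region is present, so the union is just that shape — area = 159.25 mm². Overall, the cross-section is a single solid region. Net area = 159.25 mm².

159.25 mm²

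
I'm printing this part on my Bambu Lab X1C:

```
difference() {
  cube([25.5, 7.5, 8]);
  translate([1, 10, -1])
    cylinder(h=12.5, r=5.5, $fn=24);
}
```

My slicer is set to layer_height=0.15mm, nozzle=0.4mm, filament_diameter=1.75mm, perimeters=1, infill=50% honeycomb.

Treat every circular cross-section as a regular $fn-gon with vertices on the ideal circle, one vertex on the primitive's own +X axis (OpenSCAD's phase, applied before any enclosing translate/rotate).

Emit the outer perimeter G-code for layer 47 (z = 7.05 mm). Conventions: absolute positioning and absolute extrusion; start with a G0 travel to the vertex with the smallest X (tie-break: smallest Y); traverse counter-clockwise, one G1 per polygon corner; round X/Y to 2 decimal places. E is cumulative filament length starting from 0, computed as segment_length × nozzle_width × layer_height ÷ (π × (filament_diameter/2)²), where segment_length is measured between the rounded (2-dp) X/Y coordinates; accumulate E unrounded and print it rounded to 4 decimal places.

G0 X0.00 Y0.00 Z7.05
G1 X25.50 Y0.00 E0.6361
G1 X25.50 Y7.50 E0.8232
G1 X5.87 Y7.50 E1.3129
G1 X5.76 Y7.25 E1.3197
G1 X4.89 Y6.11 E1.3554
G1 X3.75 Y5.24 E1.3912
G1 X2.42 Y4.69 E1.4271
G1 X1.00 Y4.50 E1.4629
G1 X0.00 Y4.63 E1.4880
G1 X0.00 Y0.00 E1.6035

At z = 7.05 mm: the cube is present — its section is the full 25.5×7.5 rectangle; the r=5.5 cylinder at (1, 10) gives a regular 24-gon of circumradius 5.5 (constant along its height); Subtracting the remaining from the first: starting from the 25.5×7.5 cube, the r=5.5 cylinder at (1, 10) partially overlaps it — only the 13.25 mm² overlap (of its 93.95 mm²) is removed, clipping the outline — 1 connected region. The outline is a single polygon with 10 vertices. Extrusion per mm of travel: 0.4 × 0.15 / (π × 0.875²) = 0.024945. Accumulating E over each segment gives final E = 1.6035.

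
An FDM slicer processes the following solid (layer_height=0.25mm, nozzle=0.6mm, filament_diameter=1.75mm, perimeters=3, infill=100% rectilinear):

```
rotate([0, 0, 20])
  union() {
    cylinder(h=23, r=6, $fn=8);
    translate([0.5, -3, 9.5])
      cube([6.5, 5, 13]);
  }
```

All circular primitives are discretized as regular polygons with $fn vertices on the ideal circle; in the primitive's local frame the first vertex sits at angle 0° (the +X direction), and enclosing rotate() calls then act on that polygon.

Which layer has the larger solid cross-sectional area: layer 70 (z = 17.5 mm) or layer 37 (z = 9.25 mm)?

Layer 70 (z = 17.5): the cylinder: section is a regular 8-gon, circumradius r=6 (area = (8/2)·6.000²·sin(360°/8) = 101.82 mm²); the 6.5×5 cube at (0.5, -3) contributes its full rectangle (area 32.50 mm²); Taking the union: the regions partially overlap — summed areas 134.32 mm² minus the doubly-counted overlap 24.81 mm² gives 109.52 mm² — area = 109.52 mm²; (rotated 20° about Z; rotation is an isometry so areas/perimeters/island counts are preserved). So its area = 109.52 mm². Layer 37 (z = 9.25): the cylinder: section is a regular 8-gon, circumradius r=6 (area = (8/2)·6.000²·sin(360°/8) = 101.82 mm²); the cube at (0.5, -3) is not intersected at this z (z outside [9.5, 22.5]); Combining (union): only the r=6 cylinder is present, so the union is just that shape — area = 101.82 mm²; (rotated 20° about Z; rotation is an isometry so areas/perimeters/island counts are preserved). So its area = 101.82 mm². Layer 70 is larger (109.52 vs 101.82 mm²).

layer 70 (z = 17.5 mm)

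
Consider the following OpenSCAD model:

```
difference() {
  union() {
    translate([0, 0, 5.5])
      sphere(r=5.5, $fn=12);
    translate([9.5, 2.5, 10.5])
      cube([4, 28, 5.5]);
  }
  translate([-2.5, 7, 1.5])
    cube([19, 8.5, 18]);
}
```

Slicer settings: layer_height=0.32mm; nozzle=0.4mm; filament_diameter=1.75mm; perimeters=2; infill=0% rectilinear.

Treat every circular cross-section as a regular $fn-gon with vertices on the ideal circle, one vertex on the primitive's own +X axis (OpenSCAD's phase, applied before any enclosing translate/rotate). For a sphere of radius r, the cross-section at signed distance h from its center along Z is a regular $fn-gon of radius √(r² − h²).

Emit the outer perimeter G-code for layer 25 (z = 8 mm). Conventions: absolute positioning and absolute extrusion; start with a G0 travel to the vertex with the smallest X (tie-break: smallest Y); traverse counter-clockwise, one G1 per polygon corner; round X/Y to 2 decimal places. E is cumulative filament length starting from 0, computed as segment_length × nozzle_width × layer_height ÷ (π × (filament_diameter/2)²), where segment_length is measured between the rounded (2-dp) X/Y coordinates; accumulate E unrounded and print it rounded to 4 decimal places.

G0 X-4.90 Y0.00 Z8.00
G1 X-4.24 Y-2.45 E0.1350
G1 X-2.45 Y-4.24 E0.2697
G1 X0.00 Y-4.90 E0.4048
G1 X2.45 Y-4.24 E0.5398
G1 X4.24 Y-2.45 E0.6745
G1 X4.90 Y0.00 E0.8095
G1 X4.24 Y2.45 E0.9446
G1 X2.45 Y4.24 E1.0793
G1 X0.00 Y4.90 E1.2143
G1 X-2.45 Y4.24 E1.3493
G1 X-4.24 Y2.45 E1.4840
G1 X-4.90 Y0.00 E1.6191

At z = 8 mm: the sphere: section is a regular 12-gon, circumradius = √(r²−h²) = √(5.5²−2.5²) = 4.899; the cube at (9.5, 2.5) does not reach this height (z outside [10.5, 16]); Taking the union: only the r=5.5 sphere is present, so the union is just that shape — 1 connected region; the cube at (-2.5, 7) (footprint 19×8.5) is included at this height; Taking the first minus the rest: starting from that combined region, the 19×8.5 cube at (-2.5, 7) misses the remaining region (no effect) — 1 connected region. The outline is a single polygon with 12 vertices. Extrusion per mm of travel: 0.4 × 0.32 / (π × 0.875²) = 0.053216. Accumulating E over each segment gives final E = 1.6191.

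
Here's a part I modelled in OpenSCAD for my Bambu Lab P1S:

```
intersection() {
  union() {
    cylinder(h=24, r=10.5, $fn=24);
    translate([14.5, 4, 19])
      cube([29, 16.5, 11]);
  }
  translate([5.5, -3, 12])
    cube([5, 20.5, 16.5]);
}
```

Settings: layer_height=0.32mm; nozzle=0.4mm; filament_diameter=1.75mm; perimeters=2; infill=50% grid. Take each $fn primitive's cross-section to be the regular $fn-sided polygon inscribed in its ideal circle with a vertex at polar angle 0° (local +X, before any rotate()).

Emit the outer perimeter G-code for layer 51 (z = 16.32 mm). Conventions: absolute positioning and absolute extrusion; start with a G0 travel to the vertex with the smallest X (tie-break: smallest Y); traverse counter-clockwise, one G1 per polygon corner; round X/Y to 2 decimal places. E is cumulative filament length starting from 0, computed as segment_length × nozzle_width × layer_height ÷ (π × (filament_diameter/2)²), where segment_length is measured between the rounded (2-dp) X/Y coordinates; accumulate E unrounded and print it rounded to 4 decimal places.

At z = 16.32 mm: the cylinder: section is a regular 24-gon, circumradius r=10.5; the cube at (14.5, 4) does not reach this height (z outside [19, 30]); Taking the union: only the r=10.5 cylinder is present, so the union is just that shape — 1 connected region; the cube at (5.5, -3) is present — its section is the full 5×20.5 rectangle; After intersecting: the 5×20.5 cube at (5.5, -3) partially overlaps the result so far; clipping to the common part keeps 45.35 mm² — 1 connected region. The outline is a single polygon with 8 vertices. Extrusion per mm of travel: 0.4 × 0.32 / (π × 0.875²) = 0.053216. Accumulating E over each segment gives final E = 1.6029.

G0 X5.50 Y-3.00 Z16.32
G1 X10.03 Y-3.00 E0.2411
G1 X10.14 Y-2.72 E0.2571
G1 X10.50 Y0.00 E0.4031
G1 X10.14 Y2.72 E0.5491
G1 X9.09 Y5.25 E0.6949
G1 X7.42 Y7.42 E0.8406
G1 X5.50 Y8.90 E0.9696
G1 X5.50 Y-3.00 E1.6029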